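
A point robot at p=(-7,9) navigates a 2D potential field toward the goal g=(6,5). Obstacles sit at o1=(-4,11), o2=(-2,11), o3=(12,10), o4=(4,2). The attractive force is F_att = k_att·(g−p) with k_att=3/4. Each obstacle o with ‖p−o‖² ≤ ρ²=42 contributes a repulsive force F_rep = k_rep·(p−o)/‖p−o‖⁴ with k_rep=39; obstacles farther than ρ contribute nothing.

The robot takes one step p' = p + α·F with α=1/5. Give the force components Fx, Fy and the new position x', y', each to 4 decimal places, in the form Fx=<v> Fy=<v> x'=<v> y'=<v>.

F_att = 3/4·(g−p) = 3/4·(13,-4) = (9.7500,-3.0000)
o1: d²=13 ≤ ρ²=42; F_rep = 39·(-3,-2)/13² = (-0.6923,-0.4615)
o2: d²=29 ≤ ρ²=42; F_rep = 39·(-5,-2)/29² = (-0.2319,-0.0927)
o3: d²=362 > ρ²=42 → inactive
o4: d²=170 > ρ²=42 → inactive
F = F_att + ΣF_rep = (8.8258,-3.5543)
p' = p + 1/5·F = (-5.2348,8.2891)

Fx=8.8258 Fy=-3.5543 x'=-5.2348 y'=8.2891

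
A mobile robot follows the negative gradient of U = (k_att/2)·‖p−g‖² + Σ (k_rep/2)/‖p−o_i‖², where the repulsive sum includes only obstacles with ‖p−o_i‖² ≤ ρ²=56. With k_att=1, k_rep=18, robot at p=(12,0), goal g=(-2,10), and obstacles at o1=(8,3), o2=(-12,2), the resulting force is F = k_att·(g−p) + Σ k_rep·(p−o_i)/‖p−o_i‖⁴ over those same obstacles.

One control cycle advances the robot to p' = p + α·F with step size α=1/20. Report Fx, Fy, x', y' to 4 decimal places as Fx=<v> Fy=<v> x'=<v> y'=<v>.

F_att = 1·(g−p) = 1·(-14,10) = (-14.0000,10.0000)
o1: d²=25 ≤ ρ²=56; F_rep = 18·(4,-3)/25² = (0.1152,-0.0864)
o2: d²=580 > ρ²=56 → inactive
F = F_att + ΣF_rep = (-13.8848,9.9136)
p' = p + 1/20·F = (11.3058,0.4957)

Fx=-13.8848 Fy=9.9136 x'=11.3058 y'=0.4957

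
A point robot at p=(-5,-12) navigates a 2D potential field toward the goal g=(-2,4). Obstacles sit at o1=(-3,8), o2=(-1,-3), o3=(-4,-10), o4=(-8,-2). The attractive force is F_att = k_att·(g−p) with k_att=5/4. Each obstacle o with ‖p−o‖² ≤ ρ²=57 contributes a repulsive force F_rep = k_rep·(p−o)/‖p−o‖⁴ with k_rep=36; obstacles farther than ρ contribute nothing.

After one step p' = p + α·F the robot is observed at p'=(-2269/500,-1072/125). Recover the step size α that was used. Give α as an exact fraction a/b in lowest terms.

α = 1/5

F_att = 5/4·(g−p) = 5/4·(3,16) = (3.7500,20.0000)
o1: d²=404 > ρ²=57 → inactive
o2: d²=97 > ρ²=57 → inactive
o3: d²=5 ≤ ρ²=57; F_rep = 36·(-1,-2)/5² = (-1.4400,-2.8800)
o4: d²=109 > ρ²=57 → inactive
F = F_att + ΣF_rep = (2.3100,17.1200)
Δp = p'−p = (0.4620,3.4240); α = Δx/Fx = (231/500) / (231/100) = 1/5
check: Δy/Fy = (428/125) / (428/25) = 1/5 ✓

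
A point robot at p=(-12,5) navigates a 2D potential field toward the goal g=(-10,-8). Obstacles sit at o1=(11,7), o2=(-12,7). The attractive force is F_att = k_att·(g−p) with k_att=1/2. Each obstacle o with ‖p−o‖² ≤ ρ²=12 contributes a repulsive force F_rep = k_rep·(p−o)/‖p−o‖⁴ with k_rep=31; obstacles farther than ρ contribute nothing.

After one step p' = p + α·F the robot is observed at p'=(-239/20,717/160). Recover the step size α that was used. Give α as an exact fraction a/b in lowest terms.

F_att = 1/2·(g−p) = 1/2·(2,-13) = (1.0000,-6.5000)
o1: d²=533 > ρ²=12 → inactive
o2: d²=4 ≤ ρ²=12; F_rep = 31·(0,-2)/4² = (0.0000,-3.8750)
F = F_att + ΣF_rep = (1.0000,-10.3750)
Δp = p'−p = (0.0500,-0.5188); α = Δx/Fx = (1/20) / (1) = 1/20
check: Δy/Fy = (-83/160) / (-83/8) = 1/20 ✓

α = 1/20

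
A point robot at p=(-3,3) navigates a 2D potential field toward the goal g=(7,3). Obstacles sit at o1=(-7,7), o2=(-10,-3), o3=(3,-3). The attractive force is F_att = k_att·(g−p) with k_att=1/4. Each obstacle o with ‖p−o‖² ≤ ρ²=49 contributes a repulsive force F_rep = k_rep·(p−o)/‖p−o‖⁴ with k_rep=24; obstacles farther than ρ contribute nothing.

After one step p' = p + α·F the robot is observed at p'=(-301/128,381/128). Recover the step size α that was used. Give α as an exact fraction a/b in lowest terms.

α = 1/4

F_att = 1/4·(g−p) = 1/4·(10,0) = (2.5000,0.0000)
o1: d²=32 ≤ ρ²=49; F_rep = 24·(4,-4)/32² = (0.0938,-0.0938)
o2: d²=85 > ρ²=49 → inactive
o3: d²=72 > ρ²=49 → inactive
F = F_att + ΣF_rep = (2.5938,-0.0938)
Δp = p'−p = (0.6484,-0.0234); α = Δx/Fx = (83/128) / (83/32) = 1/4
check: Δy/Fy = (-3/128) / (-3/32) = 1/4 ✓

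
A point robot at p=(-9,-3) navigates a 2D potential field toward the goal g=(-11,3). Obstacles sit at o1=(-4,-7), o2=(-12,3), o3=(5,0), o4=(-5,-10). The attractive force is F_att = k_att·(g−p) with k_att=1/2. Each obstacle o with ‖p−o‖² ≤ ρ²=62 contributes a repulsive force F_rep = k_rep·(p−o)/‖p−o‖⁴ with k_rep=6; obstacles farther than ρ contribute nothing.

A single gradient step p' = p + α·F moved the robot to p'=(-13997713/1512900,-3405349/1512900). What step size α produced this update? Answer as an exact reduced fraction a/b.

α = 1/4

F_att = 1/2·(g−p) = 1/2·(-2,6) = (-1.0000,3.0000)
o1: d²=41 ≤ ρ²=62; F_rep = 6·(-5,4)/41² = (-0.0178,0.0143)
o2: d²=45 ≤ ρ²=62; F_rep = 6·(3,-6)/45² = (0.0089,-0.0178)
o3: d²=205 > ρ²=62 → inactive
o4: d²=65 > ρ²=62 → inactive
F = F_att + ΣF_rep = (-1.0090,2.9965)
Δp = p'−p = (-0.2522,0.7491); α = Δx/Fx = (-381613/1512900) / (-381613/378225) = 1/4
check: Δy/Fy = (1133351/1512900) / (1133351/378225) = 1/4 ✓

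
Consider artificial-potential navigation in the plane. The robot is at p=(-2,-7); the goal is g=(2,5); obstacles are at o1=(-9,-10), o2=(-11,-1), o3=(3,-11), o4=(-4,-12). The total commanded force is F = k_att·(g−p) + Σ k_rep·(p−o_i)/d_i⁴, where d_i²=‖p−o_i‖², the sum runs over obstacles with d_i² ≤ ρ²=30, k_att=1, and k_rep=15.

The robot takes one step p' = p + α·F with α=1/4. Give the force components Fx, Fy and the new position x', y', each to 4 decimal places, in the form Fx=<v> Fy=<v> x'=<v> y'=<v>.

Fx=4.0357 Fy=12.0892 x'=-0.9911 y'=-3.9777

F_att = 1·(g−p) = 1·(4,12) = (4.0000,12.0000)
o1: d²=58 > ρ²=30 → inactive
o2: d²=117 > ρ²=30 → inactive
o3: d²=41 > ρ²=30 → inactive
o4: d²=29 ≤ ρ²=30; F_rep = 15·(2,5)/29² = (0.0357,0.0892)
F = F_att + ΣF_rep = (4.0357,12.0892)
p' = p + 1/4·F = (-0.9911,-3.9777)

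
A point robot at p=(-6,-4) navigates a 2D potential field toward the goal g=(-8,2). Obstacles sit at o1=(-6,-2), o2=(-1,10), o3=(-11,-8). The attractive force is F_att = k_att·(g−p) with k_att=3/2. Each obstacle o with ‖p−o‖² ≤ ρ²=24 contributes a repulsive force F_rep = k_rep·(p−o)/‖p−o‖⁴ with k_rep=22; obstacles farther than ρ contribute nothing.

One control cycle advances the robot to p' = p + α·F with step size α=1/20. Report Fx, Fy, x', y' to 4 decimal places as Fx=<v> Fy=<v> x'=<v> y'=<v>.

F_att = 3/2·(g−p) = 3/2·(-2,6) = (-3.0000,9.0000)
o1: d²=4 ≤ ρ²=24; F_rep = 22·(0,-2)/4² = (0.0000,-2.7500)
o2: d²=221 > ρ²=24 → inactive
o3: d²=41 > ρ²=24 → inactive
F = F_att + ΣF_rep = (-3.0000,6.2500)
p' = p + 1/20·F = (-6.1500,-3.6875)

Fx=-3.0000 Fy=6.2500 x'=-6.1500 y'=-3.6875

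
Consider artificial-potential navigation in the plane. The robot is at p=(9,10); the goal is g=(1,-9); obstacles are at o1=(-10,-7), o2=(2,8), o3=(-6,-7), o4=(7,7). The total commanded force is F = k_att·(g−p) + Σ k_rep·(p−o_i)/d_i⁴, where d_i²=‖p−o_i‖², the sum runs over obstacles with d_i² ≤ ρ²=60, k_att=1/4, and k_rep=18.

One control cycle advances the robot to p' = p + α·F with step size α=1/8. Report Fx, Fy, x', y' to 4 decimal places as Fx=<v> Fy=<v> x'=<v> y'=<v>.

F_att = 1/4·(g−p) = 1/4·(-8,-19) = (-2.0000,-4.7500)
o1: d²=650 > ρ²=60 → inactive
o2: d²=53 ≤ ρ²=60; F_rep = 18·(7,2)/53² = (0.0449,0.0128)
o3: d²=514 > ρ²=60 → inactive
o4: d²=13 ≤ ρ²=60; F_rep = 18·(2,3)/13² = (0.2130,0.3195)
F = F_att + ΣF_rep = (-1.7421,-4.4177)
p' = p + 1/8·F = (8.7822,9.4478)

Fx=-1.7421 Fy=-4.4177 x'=8.7822 y'=9.4478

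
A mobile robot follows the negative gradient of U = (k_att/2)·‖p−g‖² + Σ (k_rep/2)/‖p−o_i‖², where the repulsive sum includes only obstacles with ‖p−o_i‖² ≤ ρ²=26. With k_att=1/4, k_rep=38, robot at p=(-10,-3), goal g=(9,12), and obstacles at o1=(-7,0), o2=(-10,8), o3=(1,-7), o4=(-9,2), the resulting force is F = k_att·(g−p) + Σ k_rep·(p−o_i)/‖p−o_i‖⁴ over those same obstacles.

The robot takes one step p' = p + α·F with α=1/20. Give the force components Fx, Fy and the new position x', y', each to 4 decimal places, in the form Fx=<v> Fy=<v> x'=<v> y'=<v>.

F_att = 1/4·(g−p) = 1/4·(19,15) = (4.7500,3.7500)
o1: d²=18 ≤ ρ²=26; F_rep = 38·(-3,-3)/18² = (-0.3519,-0.3519)
o2: d²=121 > ρ²=26 → inactive
o3: d²=137 > ρ²=26 → inactive
o4: d²=26 ≤ ρ²=26; F_rep = 38·(-1,-5)/26² = (-0.0562,-0.2811)
F = F_att + ΣF_rep = (4.3419,3.1171)
p' = p + 1/20·F = (-9.7829,-2.8441)

Fx=4.3419 Fy=3.1171 x'=-9.7829 y'=-2.8441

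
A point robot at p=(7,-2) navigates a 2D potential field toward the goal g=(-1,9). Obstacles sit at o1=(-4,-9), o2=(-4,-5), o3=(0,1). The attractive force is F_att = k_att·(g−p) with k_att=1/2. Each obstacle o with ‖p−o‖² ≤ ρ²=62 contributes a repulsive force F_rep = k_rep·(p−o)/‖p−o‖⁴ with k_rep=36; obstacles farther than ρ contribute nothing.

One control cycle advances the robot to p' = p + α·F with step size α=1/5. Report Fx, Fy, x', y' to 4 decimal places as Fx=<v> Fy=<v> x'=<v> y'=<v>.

F_att = 1/2·(g−p) = 1/2·(-8,11) = (-4.0000,5.5000)
o1: d²=170 > ρ²=62 → inactive
o2: d²=130 > ρ²=62 → inactive
o3: d²=58 ≤ ρ²=62; F_rep = 36·(7,-3)/58² = (0.0749,-0.0321)
F = F_att + ΣF_rep = (-3.9251,5.4679)
p' = p + 1/5·F = (6.2150,-0.9064)

Fx=-3.9251 Fy=5.4679 x'=6.2150 y'=-0.9064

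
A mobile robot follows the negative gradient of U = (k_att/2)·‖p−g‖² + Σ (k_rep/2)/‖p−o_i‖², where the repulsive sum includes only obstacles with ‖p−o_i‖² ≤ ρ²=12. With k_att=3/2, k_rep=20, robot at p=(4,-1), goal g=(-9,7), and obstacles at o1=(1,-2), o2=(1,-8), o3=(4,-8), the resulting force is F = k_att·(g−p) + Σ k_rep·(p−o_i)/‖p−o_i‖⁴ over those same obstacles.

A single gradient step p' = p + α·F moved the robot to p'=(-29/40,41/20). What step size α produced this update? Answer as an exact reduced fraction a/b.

F_att = 3/2·(g−p) = 3/2·(-13,8) = (-19.5000,12.0000)
o1: d²=10 ≤ ρ²=12; F_rep = 20·(3,1)/10² = (0.6000,0.2000)
o2: d²=58 > ρ²=12 → inactive
o3: d²=49 > ρ²=12 → inactive
F = F_att + ΣF_rep = (-18.9000,12.2000)
Δp = p'−p = (-4.7250,3.0500); α = Δx/Fx = (-189/40) / (-189/10) = 1/4
check: Δy/Fy = (61/20) / (61/5) = 1/4 ✓

α = 1/4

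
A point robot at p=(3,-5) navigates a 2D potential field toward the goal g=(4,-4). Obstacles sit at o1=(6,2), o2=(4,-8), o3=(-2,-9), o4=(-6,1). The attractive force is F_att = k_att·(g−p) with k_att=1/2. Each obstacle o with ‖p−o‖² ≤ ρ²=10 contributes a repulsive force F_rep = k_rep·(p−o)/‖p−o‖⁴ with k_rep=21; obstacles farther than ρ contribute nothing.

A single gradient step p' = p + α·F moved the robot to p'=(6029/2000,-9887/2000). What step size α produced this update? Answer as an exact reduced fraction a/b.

α = 1/20

F_att = 1/2·(g−p) = 1/2·(1,1) = (0.5000,0.5000)
o1: d²=58 > ρ²=10 → inactive
o2: d²=10 ≤ ρ²=10; F_rep = 21·(-1,3)/10² = (-0.2100,0.6300)
o3: d²=41 > ρ²=10 → inactive
o4: d²=117 > ρ²=10 → inactive
F = F_att + ΣF_rep = (0.2900,1.1300)
Δp = p'−p = (0.0145,0.0565); α = Δx/Fx = (29/2000) / (29/100) = 1/20
check: Δy/Fy = (113/2000) / (113/100) = 1/20 ✓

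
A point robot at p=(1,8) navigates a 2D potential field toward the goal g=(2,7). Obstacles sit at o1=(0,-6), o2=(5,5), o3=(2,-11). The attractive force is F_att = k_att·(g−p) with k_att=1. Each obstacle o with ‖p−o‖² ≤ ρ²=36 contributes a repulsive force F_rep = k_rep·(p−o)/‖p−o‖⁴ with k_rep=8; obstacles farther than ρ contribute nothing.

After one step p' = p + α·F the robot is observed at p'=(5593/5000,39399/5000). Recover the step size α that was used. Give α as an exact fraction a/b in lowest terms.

α = 1/8

F_att = 1·(g−p) = 1·(1,-1) = (1.0000,-1.0000)
o1: d²=197 > ρ²=36 → inactive
o2: d²=25 ≤ ρ²=36; F_rep = 8·(-4,3)/25² = (-0.0512,0.0384)
o3: d²=362 > ρ²=36 → inactive
F = F_att + ΣF_rep = (0.9488,-0.9616)
Δp = p'−p = (0.1186,-0.1202); α = Δx/Fx = (593/5000) / (593/625) = 1/8
check: Δy/Fy = (-601/5000) / (-601/625) = 1/8 ✓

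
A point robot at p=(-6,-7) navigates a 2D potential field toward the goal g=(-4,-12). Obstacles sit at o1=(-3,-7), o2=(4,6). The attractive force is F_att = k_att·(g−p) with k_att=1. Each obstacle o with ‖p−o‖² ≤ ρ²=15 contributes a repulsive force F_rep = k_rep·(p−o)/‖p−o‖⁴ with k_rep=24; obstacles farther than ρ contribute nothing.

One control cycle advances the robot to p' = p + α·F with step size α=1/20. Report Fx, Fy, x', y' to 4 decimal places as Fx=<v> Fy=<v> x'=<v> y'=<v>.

F_att = 1·(g−p) = 1·(2,-5) = (2.0000,-5.0000)
o1: d²=9 ≤ ρ²=15; F_rep = 24·(-3,0)/9² = (-0.8889,0.0000)
o2: d²=269 > ρ²=15 → inactive
F = F_att + ΣF_rep = (1.1111,-5.0000)
p' = p + 1/20·F = (-5.9444,-7.2500)

Fx=1.1111 Fy=-5.0000 x'=-5.9444 y'=-7.2500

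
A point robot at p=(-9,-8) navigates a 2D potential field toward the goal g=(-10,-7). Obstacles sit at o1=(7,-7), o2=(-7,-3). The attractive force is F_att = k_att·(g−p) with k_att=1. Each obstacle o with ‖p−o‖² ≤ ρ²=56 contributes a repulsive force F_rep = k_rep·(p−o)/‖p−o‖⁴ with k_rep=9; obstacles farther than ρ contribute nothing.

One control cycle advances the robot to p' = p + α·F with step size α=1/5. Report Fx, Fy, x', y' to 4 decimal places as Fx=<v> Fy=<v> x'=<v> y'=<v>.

F_att = 1·(g−p) = 1·(-1,1) = (-1.0000,1.0000)
o1: d²=257 > ρ²=56 → inactive
o2: d²=29 ≤ ρ²=56; F_rep = 9·(-2,-5)/29² = (-0.0214,-0.0535)
F = F_att + ΣF_rep = (-1.0214,0.9465)
p' = p + 1/5·F = (-9.2043,-7.8107)

Fx=-1.0214 Fy=0.9465 x'=-9.2043 y'=-7.8107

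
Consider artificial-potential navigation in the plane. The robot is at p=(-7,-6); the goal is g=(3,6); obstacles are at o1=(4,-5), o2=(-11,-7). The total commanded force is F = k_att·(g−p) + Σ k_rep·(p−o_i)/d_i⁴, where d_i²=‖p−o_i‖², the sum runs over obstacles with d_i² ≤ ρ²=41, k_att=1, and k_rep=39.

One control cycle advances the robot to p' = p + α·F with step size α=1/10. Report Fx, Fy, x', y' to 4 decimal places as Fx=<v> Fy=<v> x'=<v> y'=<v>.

Fx=10.5398 Fy=12.1349 x'=-5.9460 y'=-4.7865

F_att = 1·(g−p) = 1·(10,12) = (10.0000,12.0000)
o1: d²=122 > ρ²=41 → inactive
o2: d²=17 ≤ ρ²=41; F_rep = 39·(4,1)/17² = (0.5398,0.1349)
F = F_att + ΣF_rep = (10.5398,12.1349)
p' = p + 1/10·F = (-5.9460,-4.7865)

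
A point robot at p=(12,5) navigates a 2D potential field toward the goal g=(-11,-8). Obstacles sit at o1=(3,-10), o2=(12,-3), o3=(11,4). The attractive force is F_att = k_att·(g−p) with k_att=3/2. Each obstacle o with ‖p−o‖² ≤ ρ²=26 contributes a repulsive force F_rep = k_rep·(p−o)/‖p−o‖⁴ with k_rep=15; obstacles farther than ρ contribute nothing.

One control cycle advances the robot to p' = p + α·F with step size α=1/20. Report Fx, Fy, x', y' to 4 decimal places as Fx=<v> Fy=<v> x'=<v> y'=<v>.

F_att = 3/2·(g−p) = 3/2·(-23,-13) = (-34.5000,-19.5000)
o1: d²=306 > ρ²=26 → inactive
o2: d²=64 > ρ²=26 → inactive
o3: d²=2 ≤ ρ²=26; F_rep = 15·(1,1)/2² = (3.7500,3.7500)
F = F_att + ΣF_rep = (-30.7500,-15.7500)
p' = p + 1/20·F = (10.4625,4.2125)

Fx=-30.7500 Fy=-15.7500 x'=10.4625 y'=4.2125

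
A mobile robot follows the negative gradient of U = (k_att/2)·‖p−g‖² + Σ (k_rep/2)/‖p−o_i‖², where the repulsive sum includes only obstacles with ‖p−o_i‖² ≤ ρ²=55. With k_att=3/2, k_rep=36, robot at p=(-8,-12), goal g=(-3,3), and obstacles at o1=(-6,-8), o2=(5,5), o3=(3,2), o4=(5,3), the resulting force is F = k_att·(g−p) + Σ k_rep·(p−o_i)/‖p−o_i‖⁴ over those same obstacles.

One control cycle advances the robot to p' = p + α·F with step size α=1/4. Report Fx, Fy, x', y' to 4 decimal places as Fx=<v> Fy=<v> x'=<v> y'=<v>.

Fx=7.3200 Fy=22.1400 x'=-6.1700 y'=-6.4650

F_att = 3/2·(g−p) = 3/2·(5,15) = (7.5000,22.5000)
o1: d²=20 ≤ ρ²=55; F_rep = 36·(-2,-4)/20² = (-0.1800,-0.3600)
o2: d²=458 > ρ²=55 → inactive
o3: d²=317 > ρ²=55 → inactive
o4: d²=394 > ρ²=55 → inactive
F = F_att + ΣF_rep = (7.3200,22.1400)
p' = p + 1/4·F = (-6.1700,-6.4650)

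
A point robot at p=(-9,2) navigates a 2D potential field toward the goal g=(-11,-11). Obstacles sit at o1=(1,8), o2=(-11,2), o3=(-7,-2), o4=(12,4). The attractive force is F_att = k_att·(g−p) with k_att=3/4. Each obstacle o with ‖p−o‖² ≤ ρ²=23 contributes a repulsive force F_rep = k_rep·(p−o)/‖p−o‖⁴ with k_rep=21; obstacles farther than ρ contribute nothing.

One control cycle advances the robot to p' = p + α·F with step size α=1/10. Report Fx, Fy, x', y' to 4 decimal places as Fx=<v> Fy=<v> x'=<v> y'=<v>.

Fx=1.0200 Fy=-9.5400 x'=-8.8980 y'=1.0460

F_att = 3/4·(g−p) = 3/4·(-2,-13) = (-1.5000,-9.7500)
o1: d²=136 > ρ²=23 → inactive
o2: d²=4 ≤ ρ²=23; F_rep = 21·(2,0)/4² = (2.6250,0.0000)
o3: d²=20 ≤ ρ²=23; F_rep = 21·(-2,4)/20² = (-0.1050,0.2100)
o4: d²=445 > ρ²=23 → inactive
F = F_att + ΣF_rep = (1.0200,-9.5400)
p' = p + 1/10·F = (-8.8980,1.0460)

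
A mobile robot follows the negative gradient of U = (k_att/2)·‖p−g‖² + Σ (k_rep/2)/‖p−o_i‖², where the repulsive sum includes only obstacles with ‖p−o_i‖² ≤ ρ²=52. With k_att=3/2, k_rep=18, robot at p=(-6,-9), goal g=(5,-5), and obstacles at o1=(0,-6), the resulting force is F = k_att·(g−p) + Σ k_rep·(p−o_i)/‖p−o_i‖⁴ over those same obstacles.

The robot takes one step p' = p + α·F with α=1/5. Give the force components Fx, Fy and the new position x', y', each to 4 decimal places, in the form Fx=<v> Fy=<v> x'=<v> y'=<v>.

Fx=16.4467 Fy=5.9733 x'=-2.7107 y'=-7.8053

F_att = 3/2·(g−p) = 3/2·(11,4) = (16.5000,6.0000)
o1: d²=45 ≤ ρ²=52; F_rep = 18·(-6,-3)/45² = (-0.0533,-0.0267)
F = F_att + ΣF_rep = (16.4467,5.9733)
p' = p + 1/5·F = (-2.7107,-7.8053)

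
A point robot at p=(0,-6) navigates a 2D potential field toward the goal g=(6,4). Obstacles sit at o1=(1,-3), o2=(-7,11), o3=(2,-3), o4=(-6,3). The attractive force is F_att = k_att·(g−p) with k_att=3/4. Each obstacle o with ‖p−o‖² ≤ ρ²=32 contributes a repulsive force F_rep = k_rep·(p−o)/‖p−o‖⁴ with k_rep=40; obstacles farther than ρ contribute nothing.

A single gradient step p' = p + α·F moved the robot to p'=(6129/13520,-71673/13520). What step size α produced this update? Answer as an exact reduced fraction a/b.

α = 1/8

F_att = 3/4·(g−p) = 3/4·(6,10) = (4.5000,7.5000)
o1: d²=10 ≤ ρ²=32; F_rep = 40·(-1,-3)/10² = (-0.4000,-1.2000)
o2: d²=338 > ρ²=32 → inactive
o3: d²=13 ≤ ρ²=32; F_rep = 40·(-2,-3)/13² = (-0.4734,-0.7101)
o4: d²=117 > ρ²=32 → inactive
F = F_att + ΣF_rep = (3.6266,5.5899)
Δp = p'−p = (0.4533,0.6987); α = Δx/Fx = (6129/13520) / (6129/1690) = 1/8
check: Δy/Fy = (9447/13520) / (9447/1690) = 1/8 ✓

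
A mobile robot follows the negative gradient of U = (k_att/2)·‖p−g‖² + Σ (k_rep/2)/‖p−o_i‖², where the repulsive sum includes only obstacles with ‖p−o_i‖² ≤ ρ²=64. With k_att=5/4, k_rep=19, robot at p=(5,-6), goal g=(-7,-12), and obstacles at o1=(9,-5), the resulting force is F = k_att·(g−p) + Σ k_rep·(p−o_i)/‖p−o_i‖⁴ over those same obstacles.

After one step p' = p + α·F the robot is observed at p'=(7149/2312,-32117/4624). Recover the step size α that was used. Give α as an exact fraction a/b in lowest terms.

F_att = 5/4·(g−p) = 5/4·(-12,-6) = (-15.0000,-7.5000)
o1: d²=17 ≤ ρ²=64; F_rep = 19·(-4,-1)/17² = (-0.2630,-0.0657)
F = F_att + ΣF_rep = (-15.2630,-7.5657)
Δp = p'−p = (-1.9079,-0.9457); α = Δx/Fx = (-4411/2312) / (-4411/289) = 1/8
check: Δy/Fy = (-4373/4624) / (-4373/578) = 1/8 ✓

α = 1/8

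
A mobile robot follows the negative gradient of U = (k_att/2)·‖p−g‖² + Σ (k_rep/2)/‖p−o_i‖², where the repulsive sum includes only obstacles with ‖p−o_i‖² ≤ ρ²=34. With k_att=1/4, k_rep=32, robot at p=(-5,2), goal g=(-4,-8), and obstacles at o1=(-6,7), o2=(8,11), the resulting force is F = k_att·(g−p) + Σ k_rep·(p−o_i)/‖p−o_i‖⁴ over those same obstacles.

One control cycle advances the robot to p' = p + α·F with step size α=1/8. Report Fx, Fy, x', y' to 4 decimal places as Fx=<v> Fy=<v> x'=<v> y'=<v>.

F_att = 1/4·(g−p) = 1/4·(1,-10) = (0.2500,-2.5000)
o1: d²=26 ≤ ρ²=34; F_rep = 32·(1,-5)/26² = (0.0473,-0.2367)
o2: d²=250 > ρ²=34 → inactive
F = F_att + ΣF_rep = (0.2973,-2.7367)
p' = p + 1/8·F = (-4.9628,1.6579)

Fx=0.2973 Fy=-2.7367 x'=-4.9628 y'=1.6579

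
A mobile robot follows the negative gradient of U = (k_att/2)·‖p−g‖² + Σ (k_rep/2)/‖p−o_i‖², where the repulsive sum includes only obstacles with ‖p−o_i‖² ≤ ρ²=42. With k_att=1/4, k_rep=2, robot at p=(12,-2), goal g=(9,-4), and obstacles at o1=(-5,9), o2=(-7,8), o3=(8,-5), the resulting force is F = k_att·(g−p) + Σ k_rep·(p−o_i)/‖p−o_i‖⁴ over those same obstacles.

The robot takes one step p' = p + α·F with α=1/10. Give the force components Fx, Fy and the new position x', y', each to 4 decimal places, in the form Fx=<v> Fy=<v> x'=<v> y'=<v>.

F_att = 1/4·(g−p) = 1/4·(-3,-2) = (-0.7500,-0.5000)
o1: d²=410 > ρ²=42 → inactive
o2: d²=461 > ρ²=42 → inactive
o3: d²=25 ≤ ρ²=42; F_rep = 2·(4,3)/25² = (0.0128,0.0096)
F = F_att + ΣF_rep = (-0.7372,-0.4904)
p' = p + 1/10·F = (11.9263,-2.0490)

Fx=-0.7372 Fy=-0.4904 x'=11.9263 y'=-2.0490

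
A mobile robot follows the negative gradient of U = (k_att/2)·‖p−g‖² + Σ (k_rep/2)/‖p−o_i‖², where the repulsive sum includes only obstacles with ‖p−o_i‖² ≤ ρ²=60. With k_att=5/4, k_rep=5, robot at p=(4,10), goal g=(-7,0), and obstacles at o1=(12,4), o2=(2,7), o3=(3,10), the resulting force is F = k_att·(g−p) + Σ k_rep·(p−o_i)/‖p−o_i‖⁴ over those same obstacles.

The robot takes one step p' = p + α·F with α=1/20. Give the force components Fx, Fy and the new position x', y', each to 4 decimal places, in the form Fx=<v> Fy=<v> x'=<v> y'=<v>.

Fx=-8.6908 Fy=-12.4112 x'=3.5655 y'=9.3794

F_att = 5/4·(g−p) = 5/4·(-11,-10) = (-13.7500,-12.5000)
o1: d²=100 > ρ²=60 → inactive
o2: d²=13 ≤ ρ²=60; F_rep = 5·(2,3)/13² = (0.0592,0.0888)
o3: d²=1 ≤ ρ²=60; F_rep = 5·(1,0)/1² = (5.0000,0.0000)
F = F_att + ΣF_rep = (-8.6908,-12.4112)
p' = p + 1/20·F = (3.5655,9.3794)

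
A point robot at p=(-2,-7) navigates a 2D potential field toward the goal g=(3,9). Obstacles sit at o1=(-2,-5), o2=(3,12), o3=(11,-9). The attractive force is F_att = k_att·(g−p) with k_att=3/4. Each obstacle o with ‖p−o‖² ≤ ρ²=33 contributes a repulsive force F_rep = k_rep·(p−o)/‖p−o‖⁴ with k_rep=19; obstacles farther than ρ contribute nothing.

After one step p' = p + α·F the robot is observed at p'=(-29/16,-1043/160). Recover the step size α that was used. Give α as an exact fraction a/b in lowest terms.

α = 1/20

F_att = 3/4·(g−p) = 3/4·(5,16) = (3.7500,12.0000)
o1: d²=4 ≤ ρ²=33; F_rep = 19·(0,-2)/4² = (0.0000,-2.3750)
o2: d²=386 > ρ²=33 → inactive
o3: d²=173 > ρ²=33 → inactive
F = F_att + ΣF_rep = (3.7500,9.6250)
Δp = p'−p = (0.1875,0.4813); α = Δx/Fx = (3/16) / (15/4) = 1/20
check: Δy/Fy = (77/160) / (77/8) = 1/20 ✓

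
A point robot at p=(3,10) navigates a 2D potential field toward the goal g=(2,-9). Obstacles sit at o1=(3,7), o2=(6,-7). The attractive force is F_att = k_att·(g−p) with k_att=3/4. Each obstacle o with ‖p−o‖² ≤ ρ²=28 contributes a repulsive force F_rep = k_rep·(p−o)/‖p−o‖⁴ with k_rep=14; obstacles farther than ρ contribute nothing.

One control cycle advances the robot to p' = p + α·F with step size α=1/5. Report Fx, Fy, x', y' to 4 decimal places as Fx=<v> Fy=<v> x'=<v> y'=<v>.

F_att = 3/4·(g−p) = 3/4·(-1,-19) = (-0.7500,-14.2500)
o1: d²=9 ≤ ρ²=28; F_rep = 14·(0,3)/9² = (0.0000,0.5185)
o2: d²=298 > ρ²=28 → inactive
F = F_att + ΣF_rep = (-0.7500,-13.7315)
p' = p + 1/5·F = (2.8500,7.2537)

Fx=-0.7500 Fy=-13.7315 x'=2.8500 y'=7.2537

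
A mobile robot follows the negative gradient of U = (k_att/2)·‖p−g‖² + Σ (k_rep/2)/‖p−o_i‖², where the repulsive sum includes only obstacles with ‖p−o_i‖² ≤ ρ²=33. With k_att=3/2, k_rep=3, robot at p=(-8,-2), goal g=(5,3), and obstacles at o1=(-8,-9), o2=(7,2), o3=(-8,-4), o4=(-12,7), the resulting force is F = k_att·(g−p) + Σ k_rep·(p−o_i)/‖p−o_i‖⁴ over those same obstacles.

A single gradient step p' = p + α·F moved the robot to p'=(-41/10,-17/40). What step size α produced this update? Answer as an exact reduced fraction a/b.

F_att = 3/2·(g−p) = 3/2·(13,5) = (19.5000,7.5000)
o1: d²=49 > ρ²=33 → inactive
o2: d²=241 > ρ²=33 → inactive
o3: d²=4 ≤ ρ²=33; F_rep = 3·(0,2)/4² = (0.0000,0.3750)
o4: d²=97 > ρ²=33 → inactive
F = F_att + ΣF_rep = (19.5000,7.8750)
Δp = p'−p = (3.9000,1.5750); α = Δx/Fx = (39/10) / (39/2) = 1/5
check: Δy/Fy = (63/40) / (63/8) = 1/5 ✓

α = 1/5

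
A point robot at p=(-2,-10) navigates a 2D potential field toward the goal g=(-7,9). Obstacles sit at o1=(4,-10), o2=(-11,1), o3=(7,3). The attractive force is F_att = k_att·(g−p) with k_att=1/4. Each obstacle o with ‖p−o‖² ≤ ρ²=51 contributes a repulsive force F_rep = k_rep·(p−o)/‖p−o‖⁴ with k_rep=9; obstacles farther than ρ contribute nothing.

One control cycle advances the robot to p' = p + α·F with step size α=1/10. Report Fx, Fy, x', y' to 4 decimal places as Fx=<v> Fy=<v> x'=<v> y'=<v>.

Fx=-1.2917 Fy=4.7500 x'=-2.1292 y'=-9.5250

F_att = 1/4·(g−p) = 1/4·(-5,19) = (-1.2500,4.7500)
o1: d²=36 ≤ ρ²=51; F_rep = 9·(-6,0)/36² = (-0.0417,0.0000)
o2: d²=202 > ρ²=51 → inactive
o3: d²=250 > ρ²=51 → inactive
F = F_att + ΣF_rep = (-1.2917,4.7500)
p' = p + 1/10·F = (-2.1292,-9.5250)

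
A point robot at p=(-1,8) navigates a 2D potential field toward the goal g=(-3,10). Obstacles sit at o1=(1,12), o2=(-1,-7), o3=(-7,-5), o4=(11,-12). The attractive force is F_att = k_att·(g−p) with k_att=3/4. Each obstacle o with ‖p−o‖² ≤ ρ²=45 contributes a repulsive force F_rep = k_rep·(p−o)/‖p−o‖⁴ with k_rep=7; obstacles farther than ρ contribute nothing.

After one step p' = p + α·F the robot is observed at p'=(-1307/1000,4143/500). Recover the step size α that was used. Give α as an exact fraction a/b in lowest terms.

F_att = 3/4·(g−p) = 3/4·(-2,2) = (-1.5000,1.5000)
o1: d²=20 ≤ ρ²=45; F_rep = 7·(-2,-4)/20² = (-0.0350,-0.0700)
o2: d²=225 > ρ²=45 → inactive
o3: d²=205 > ρ²=45 → inactive
o4: d²=544 > ρ²=45 → inactive
F = F_att + ΣF_rep = (-1.5350,1.4300)
Δp = p'−p = (-0.3070,0.2860); α = Δx/Fx = (-307/1000) / (-307/200) = 1/5
check: Δy/Fy = (143/500) / (143/100) = 1/5 ✓

α = 1/5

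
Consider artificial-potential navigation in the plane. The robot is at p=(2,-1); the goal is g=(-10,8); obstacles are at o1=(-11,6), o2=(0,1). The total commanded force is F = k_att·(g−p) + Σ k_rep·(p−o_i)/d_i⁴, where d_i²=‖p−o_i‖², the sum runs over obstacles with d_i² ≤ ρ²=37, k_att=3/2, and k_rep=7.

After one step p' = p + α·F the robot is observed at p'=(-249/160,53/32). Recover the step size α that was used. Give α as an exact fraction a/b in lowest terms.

F_att = 3/2·(g−p) = 3/2·(-12,9) = (-18.0000,13.5000)
o1: d²=218 > ρ²=37 → inactive
o2: d²=8 ≤ ρ²=37; F_rep = 7·(2,-2)/8² = (0.2188,-0.2188)
F = F_att + ΣF_rep = (-17.7812,13.2812)
Δp = p'−p = (-3.5562,2.6562); α = Δx/Fx = (-569/160) / (-569/32) = 1/5
check: Δy/Fy = (85/32) / (425/32) = 1/5 ✓

α = 1/5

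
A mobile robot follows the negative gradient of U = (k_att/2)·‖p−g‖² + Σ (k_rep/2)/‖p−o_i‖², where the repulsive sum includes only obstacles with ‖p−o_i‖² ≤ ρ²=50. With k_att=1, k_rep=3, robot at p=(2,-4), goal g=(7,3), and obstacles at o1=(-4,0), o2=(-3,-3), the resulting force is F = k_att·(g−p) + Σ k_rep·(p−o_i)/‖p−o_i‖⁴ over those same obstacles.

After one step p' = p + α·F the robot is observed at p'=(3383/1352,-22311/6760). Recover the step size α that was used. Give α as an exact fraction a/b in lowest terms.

F_att = 1·(g−p) = 1·(5,7) = (5.0000,7.0000)
o1: d²=52 > ρ²=50 → inactive
o2: d²=26 ≤ ρ²=50; F_rep = 3·(5,-1)/26² = (0.0222,-0.0044)
F = F_att + ΣF_rep = (5.0222,6.9956)
Δp = p'−p = (0.5022,0.6996); α = Δx/Fx = (679/1352) / (3395/676) = 1/10
check: Δy/Fy = (4729/6760) / (4729/676) = 1/10 ✓

α = 1/10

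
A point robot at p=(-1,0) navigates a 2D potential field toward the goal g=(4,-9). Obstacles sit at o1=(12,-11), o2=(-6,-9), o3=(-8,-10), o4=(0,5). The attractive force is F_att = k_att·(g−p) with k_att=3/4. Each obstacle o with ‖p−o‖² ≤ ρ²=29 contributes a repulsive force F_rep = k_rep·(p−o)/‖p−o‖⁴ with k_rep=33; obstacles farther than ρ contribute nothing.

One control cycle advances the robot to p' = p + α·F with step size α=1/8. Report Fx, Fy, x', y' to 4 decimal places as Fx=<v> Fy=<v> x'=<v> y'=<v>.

Fx=3.7012 Fy=-6.9941 x'=-0.5374 y'=-0.8743

F_att = 3/4·(g−p) = 3/4·(5,-9) = (3.7500,-6.7500)
o1: d²=290 > ρ²=29 → inactive
o2: d²=106 > ρ²=29 → inactive
o3: d²=149 > ρ²=29 → inactive
o4: d²=26 ≤ ρ²=29; F_rep = 33·(-1,-5)/26² = (-0.0488,-0.2441)
F = F_att + ΣF_rep = (3.7012,-6.9941)
p' = p + 1/8·F = (-0.5374,-0.8743)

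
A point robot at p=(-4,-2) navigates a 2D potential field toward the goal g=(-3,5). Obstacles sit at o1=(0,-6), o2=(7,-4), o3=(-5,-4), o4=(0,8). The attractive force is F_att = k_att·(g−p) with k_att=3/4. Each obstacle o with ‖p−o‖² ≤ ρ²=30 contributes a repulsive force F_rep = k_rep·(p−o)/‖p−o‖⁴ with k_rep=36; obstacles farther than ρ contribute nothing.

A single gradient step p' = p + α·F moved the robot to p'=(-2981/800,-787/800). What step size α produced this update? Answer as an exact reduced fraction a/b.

F_att = 3/4·(g−p) = 3/4·(1,7) = (0.7500,5.2500)
o1: d²=32 > ρ²=30 → inactive
o2: d²=125 > ρ²=30 → inactive
o3: d²=5 ≤ ρ²=30; F_rep = 36·(1,2)/5² = (1.4400,2.8800)
o4: d²=116 > ρ²=30 → inactive
F = F_att + ΣF_rep = (2.1900,8.1300)
Δp = p'−p = (0.2737,1.0163); α = Δx/Fx = (219/800) / (219/100) = 1/8
check: Δy/Fy = (813/800) / (813/100) = 1/8 ✓

α = 1/8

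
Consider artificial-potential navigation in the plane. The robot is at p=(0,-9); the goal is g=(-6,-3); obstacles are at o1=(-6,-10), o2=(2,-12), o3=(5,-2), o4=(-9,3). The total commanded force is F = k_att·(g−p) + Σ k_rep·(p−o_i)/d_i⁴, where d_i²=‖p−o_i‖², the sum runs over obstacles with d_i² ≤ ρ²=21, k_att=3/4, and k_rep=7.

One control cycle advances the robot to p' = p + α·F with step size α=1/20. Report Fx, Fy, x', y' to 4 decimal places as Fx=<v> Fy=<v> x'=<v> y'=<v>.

F_att = 3/4·(g−p) = 3/4·(-6,6) = (-4.5000,4.5000)
o1: d²=37 > ρ²=21 → inactive
o2: d²=13 ≤ ρ²=21; F_rep = 7·(-2,3)/13² = (-0.0828,0.1243)
o3: d²=74 > ρ²=21 → inactive
o4: d²=225 > ρ²=21 → inactive
F = F_att + ΣF_rep = (-4.5828,4.6243)
p' = p + 1/20·F = (-0.2291,-8.7688)

Fx=-4.5828 Fy=4.6243 x'=-0.2291 y'=-8.7688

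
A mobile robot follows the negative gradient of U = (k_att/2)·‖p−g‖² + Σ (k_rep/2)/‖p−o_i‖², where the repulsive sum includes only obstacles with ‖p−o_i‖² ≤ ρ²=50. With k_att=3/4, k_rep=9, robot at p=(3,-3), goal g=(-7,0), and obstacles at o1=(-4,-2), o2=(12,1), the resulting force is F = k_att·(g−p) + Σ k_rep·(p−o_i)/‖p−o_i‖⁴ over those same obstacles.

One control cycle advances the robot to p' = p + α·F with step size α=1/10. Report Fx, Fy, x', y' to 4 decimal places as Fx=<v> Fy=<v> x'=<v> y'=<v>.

Fx=-7.4748 Fy=2.2464 x'=2.2525 y'=-2.7754

F_att = 3/4·(g−p) = 3/4·(-10,3) = (-7.5000,2.2500)
o1: d²=50 ≤ ρ²=50; F_rep = 9·(7,-1)/50² = (0.0252,-0.0036)
o2: d²=97 > ρ²=50 → inactive
F = F_att + ΣF_rep = (-7.4748,2.2464)
p' = p + 1/10·F = (2.2525,-2.7754)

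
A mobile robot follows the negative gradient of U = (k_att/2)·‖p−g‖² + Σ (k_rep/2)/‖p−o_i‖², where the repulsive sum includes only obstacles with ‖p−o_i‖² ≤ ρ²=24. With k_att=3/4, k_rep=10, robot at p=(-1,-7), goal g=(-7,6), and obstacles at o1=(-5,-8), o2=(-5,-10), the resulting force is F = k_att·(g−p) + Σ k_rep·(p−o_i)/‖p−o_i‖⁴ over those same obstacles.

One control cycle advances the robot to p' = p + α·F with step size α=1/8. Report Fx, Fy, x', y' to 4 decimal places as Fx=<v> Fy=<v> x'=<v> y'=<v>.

Fx=-4.3616 Fy=9.7846 x'=-1.5452 y'=-5.7769

F_att = 3/4·(g−p) = 3/4·(-6,13) = (-4.5000,9.7500)
o1: d²=17 ≤ ρ²=24; F_rep = 10·(4,1)/17² = (0.1384,0.0346)
o2: d²=25 > ρ²=24 → inactive
F = F_att + ΣF_rep = (-4.3616,9.7846)
p' = p + 1/8·F = (-1.5452,-5.7769)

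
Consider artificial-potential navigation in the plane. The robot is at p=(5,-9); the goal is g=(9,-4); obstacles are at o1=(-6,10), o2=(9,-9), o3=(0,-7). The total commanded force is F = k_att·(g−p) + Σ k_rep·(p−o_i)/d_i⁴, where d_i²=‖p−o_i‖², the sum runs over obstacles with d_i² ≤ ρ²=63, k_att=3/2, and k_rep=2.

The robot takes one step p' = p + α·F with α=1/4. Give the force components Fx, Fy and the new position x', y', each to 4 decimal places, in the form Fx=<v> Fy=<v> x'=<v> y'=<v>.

F_att = 3/2·(g−p) = 3/2·(4,5) = (6.0000,7.5000)
o1: d²=482 > ρ²=63 → inactive
o2: d²=16 ≤ ρ²=63; F_rep = 2·(-4,0)/16² = (-0.0312,0.0000)
o3: d²=29 ≤ ρ²=63; F_rep = 2·(5,-2)/29² = (0.0119,-0.0048)
F = F_att + ΣF_rep = (5.9806,7.4952)
p' = p + 1/4·F = (6.4952,-7.1262)

Fx=5.9806 Fy=7.4952 x'=6.4952 y'=-7.1262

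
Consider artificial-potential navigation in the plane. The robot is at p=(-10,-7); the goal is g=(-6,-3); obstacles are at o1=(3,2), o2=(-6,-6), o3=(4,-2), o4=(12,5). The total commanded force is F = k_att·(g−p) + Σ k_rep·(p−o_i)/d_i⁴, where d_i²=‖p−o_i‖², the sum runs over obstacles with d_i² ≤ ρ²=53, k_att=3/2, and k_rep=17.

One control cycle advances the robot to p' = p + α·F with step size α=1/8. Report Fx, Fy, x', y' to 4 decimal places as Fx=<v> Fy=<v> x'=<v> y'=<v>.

F_att = 3/2·(g−p) = 3/2·(4,4) = (6.0000,6.0000)
o1: d²=250 > ρ²=53 → inactive
o2: d²=17 ≤ ρ²=53; F_rep = 17·(-4,-1)/17² = (-0.2353,-0.0588)
o3: d²=221 > ρ²=53 → inactive
o4: d²=628 > ρ²=53 → inactive
F = F_att + ΣF_rep = (5.7647,5.9412)
p' = p + 1/8·F = (-9.2794,-6.2574)

Fx=5.7647 Fy=5.9412 x'=-9.2794 y'=-6.2574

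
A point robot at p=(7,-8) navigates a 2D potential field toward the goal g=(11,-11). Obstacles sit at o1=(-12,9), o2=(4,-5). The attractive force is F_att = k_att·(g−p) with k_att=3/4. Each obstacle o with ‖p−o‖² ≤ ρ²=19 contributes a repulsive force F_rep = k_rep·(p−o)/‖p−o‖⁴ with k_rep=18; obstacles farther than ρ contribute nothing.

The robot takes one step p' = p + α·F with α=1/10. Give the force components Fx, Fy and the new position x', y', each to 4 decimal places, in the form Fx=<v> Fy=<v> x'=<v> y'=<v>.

F_att = 3/4·(g−p) = 3/4·(4,-3) = (3.0000,-2.2500)
o1: d²=650 > ρ²=19 → inactive
o2: d²=18 ≤ ρ²=19; F_rep = 18·(3,-3)/18² = (0.1667,-0.1667)
F = F_att + ΣF_rep = (3.1667,-2.4167)
p' = p + 1/10·F = (7.3167,-8.2417)

Fx=3.1667 Fy=-2.4167 x'=7.3167 y'=-8.2417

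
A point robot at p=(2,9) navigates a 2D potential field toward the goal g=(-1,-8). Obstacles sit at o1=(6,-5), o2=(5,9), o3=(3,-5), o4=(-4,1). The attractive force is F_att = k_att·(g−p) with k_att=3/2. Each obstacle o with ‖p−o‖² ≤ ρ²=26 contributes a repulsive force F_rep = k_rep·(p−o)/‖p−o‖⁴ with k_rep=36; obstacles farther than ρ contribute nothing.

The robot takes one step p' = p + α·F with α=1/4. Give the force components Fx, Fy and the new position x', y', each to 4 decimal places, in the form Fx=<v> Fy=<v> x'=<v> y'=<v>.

Fx=-5.8333 Fy=-25.5000 x'=0.5417 y'=2.6250

F_att = 3/2·(g−p) = 3/2·(-3,-17) = (-4.5000,-25.5000)
o1: d²=212 > ρ²=26 → inactive
o2: d²=9 ≤ ρ²=26; F_rep = 36·(-3,0)/9² = (-1.3333,0.0000)
o3: d²=197 > ρ²=26 → inactive
o4: d²=100 > ρ²=26 → inactive
F = F_att + ΣF_rep = (-5.8333,-25.5000)
p' = p + 1/4·F = (0.5417,2.6250)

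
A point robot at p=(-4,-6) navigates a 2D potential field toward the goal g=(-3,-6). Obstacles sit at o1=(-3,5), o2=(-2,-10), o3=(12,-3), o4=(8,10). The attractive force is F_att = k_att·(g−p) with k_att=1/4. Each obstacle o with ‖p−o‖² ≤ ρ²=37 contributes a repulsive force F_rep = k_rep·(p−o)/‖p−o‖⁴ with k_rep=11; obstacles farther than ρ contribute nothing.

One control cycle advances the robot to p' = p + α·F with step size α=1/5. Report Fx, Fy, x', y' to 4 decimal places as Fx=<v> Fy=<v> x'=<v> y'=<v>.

Fx=0.1950 Fy=0.1100 x'=-3.9610 y'=-5.9780

F_att = 1/4·(g−p) = 1/4·(1,0) = (0.2500,0.0000)
o1: d²=122 > ρ²=37 → inactive
o2: d²=20 ≤ ρ²=37; F_rep = 11·(-2,4)/20² = (-0.0550,0.1100)
o3: d²=265 > ρ²=37 → inactive
o4: d²=400 > ρ²=37 → inactive
F = F_att + ΣF_rep = (0.1950,0.1100)
p' = p + 1/5·F = (-3.9610,-5.9780)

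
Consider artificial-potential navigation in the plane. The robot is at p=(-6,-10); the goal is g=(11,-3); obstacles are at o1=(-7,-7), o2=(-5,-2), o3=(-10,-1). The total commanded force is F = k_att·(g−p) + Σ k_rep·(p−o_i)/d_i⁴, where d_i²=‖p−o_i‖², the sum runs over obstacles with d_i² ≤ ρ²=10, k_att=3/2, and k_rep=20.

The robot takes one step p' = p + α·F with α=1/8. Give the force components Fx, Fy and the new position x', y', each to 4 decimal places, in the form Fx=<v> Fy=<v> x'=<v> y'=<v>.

F_att = 3/2·(g−p) = 3/2·(17,7) = (25.5000,10.5000)
o1: d²=10 ≤ ρ²=10; F_rep = 20·(1,-3)/10² = (0.2000,-0.6000)
o2: d²=65 > ρ²=10 → inactive
o3: d²=97 > ρ²=10 → inactive
F = F_att + ΣF_rep = (25.7000,9.9000)
p' = p + 1/8·F = (-2.7875,-8.7625)

Fx=25.7000 Fy=9.9000 x'=-2.7875 y'=-8.7625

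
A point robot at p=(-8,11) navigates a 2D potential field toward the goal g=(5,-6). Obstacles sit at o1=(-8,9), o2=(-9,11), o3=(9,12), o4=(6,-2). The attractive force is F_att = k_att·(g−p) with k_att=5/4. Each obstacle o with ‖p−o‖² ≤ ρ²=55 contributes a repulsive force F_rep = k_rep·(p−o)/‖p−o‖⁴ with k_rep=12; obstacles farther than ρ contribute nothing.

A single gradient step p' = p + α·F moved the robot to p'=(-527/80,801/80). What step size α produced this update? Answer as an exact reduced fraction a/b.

F_att = 5/4·(g−p) = 5/4·(13,-17) = (16.2500,-21.2500)
o1: d²=4 ≤ ρ²=55; F_rep = 12·(0,2)/4² = (0.0000,1.5000)
o2: d²=1 ≤ ρ²=55; F_rep = 12·(1,0)/1² = (12.0000,0.0000)
o3: d²=290 > ρ²=55 → inactive
o4: d²=365 > ρ²=55 → inactive
F = F_att + ΣF_rep = (28.2500,-19.7500)
Δp = p'−p = (1.4125,-0.9875); α = Δx/Fx = (113/80) / (113/4) = 1/20
check: Δy/Fy = (-79/80) / (-79/4) = 1/20 ✓

α = 1/20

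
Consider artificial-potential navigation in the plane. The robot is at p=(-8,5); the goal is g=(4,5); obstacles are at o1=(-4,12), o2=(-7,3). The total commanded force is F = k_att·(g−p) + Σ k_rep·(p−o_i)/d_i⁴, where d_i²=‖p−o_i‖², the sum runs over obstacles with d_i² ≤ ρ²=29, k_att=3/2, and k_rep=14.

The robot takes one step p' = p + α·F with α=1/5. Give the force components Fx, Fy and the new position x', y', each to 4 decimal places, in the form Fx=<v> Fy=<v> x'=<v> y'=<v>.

Fx=17.4400 Fy=1.1200 x'=-4.5120 y'=5.2240

F_att = 3/2·(g−p) = 3/2·(12,0) = (18.0000,0.0000)
o1: d²=65 > ρ²=29 → inactive
o2: d²=5 ≤ ρ²=29; F_rep = 14·(-1,2)/5² = (-0.5600,1.1200)
F = F_att + ΣF_rep = (17.4400,1.1200)
p' = p + 1/5·F = (-4.5120,5.2240)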